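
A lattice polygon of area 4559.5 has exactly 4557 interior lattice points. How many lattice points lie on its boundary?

Pick's theorem gives A = I + B/2 − 1, so B = 2(A − I + 1) = 2(4559.5 − 4557 + 1) = 7.

7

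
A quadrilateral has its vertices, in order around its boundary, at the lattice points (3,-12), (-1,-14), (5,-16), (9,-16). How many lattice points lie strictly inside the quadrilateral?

Using the shoelace formula, 2A = |[3·(-14) − (-1)·(-12)] + [(-1)·(-16) − 5·(-14)] + [5·(-16) − 9·(-16)] + [9·(-12) − 3·(-16)]| = 36, so the area is 18.
Along each edge there are gcd(|Δx|,|Δy|)+1 lattice points, so counting each shared vertex once the boundary has gcd(4,2) + gcd(6,2) + gcd(4,0) + gcd(6,4) = 2+2+4+2 = 10.
By Pick's theorem A = I + B/2 − 1, so I = 18 − 10/2 + 1 = 14.

14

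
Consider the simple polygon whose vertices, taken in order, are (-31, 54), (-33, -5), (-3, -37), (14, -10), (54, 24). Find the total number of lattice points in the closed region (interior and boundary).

4120

By the shoelace formula, twice the signed area is |[(-31)·(-5) − (-33)·54] + [(-33)·(-37) − (-3)·(-5)] + [(-3)·(-10) − 14·(-37)] + [14·24 − 54·(-10)] + [54·54 − (-31)·24]| = 8227, so the area is 4113.5.
Along each edge there are gcd(|Δx|,|Δy|)+1 lattice points, so counting each shared vertex once the boundary has gcd(2,59) + gcd(30,32) + gcd(17,27) + gcd(40,34) + gcd(85,30) = 1+2+1+2+5 = 11.
Pick's theorem gives I = A − B/2 + 1 = 4113.5 − 11/2 + 1 = 4109, so the closed region contains I + B = 4109 + 11 = 4120 lattice points.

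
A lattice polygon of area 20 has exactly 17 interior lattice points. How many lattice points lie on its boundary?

Pick's theorem gives A = I + B/2 − 1, so B = 2(A − I + 1) = 2(20 − 17 + 1) = 8.

8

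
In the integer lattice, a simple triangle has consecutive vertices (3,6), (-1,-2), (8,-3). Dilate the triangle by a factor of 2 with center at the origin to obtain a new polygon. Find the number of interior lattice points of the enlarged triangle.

147

The shoelace formula gives twice the area as |(3·(-2) − (-1)·6) + ((-1)·(-3) − 8·(-2)) + (8·6 − 3·(-3))| = 76, so the area is 38.
Along each edge there are gcd(|Δx|,|Δy|)+1 lattice points, so counting each shared vertex once the boundary has gcd(4,8) + gcd(9,1) + gcd(5,9) = 4+1+1 = 6.
Scaling by 2 multiplies the area by 2² = 4 (so the new area is 152) and multiplies the boundary lattice-point count by 2, giving 12.
By Pick's theorem, the interior count of the dilated polygon is 152 − 12/2 + 1 = 147.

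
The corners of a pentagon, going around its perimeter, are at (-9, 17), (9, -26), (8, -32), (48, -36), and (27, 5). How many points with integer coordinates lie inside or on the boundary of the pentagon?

1493

By the shoelace formula, twice the signed area is |((-9)·(-26) − 9·17) + (9·(-32) − 8·(-26)) + (8·(-36) − 48·(-32)) + (48·5 − 27·(-36)) + (27·17 − (-9)·5)| = 2965, so the area is 1482.5.
The number of boundary lattice points is Σ gcd(|Δx|,|Δy|) = gcd(18,43) + gcd(1,6) + gcd(40,4) + gcd(21,41) + gcd(36,12) = 1+1+4+1+12 = 19.
Pick's theorem gives I = A − B/2 + 1 = 1482.5 − 19/2 + 1 = 1474, so the closed region contains I + B = 1474 + 19 = 1493 lattice points.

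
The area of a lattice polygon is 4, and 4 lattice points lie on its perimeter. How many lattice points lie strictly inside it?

From Pick's theorem, I = A − B/2 + 1 = 4 − 4/2 + 1 = 3.

3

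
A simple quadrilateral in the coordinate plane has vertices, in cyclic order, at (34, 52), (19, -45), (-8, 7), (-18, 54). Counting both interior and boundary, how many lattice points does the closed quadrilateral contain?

2915

The shoelace formula gives twice the area as |[34·(-45) − 19·52] + [19·7 − (-8)·(-45)] + [(-8)·54 − (-18)·7] + [(-18)·52 − 34·54]| = 5823, so the area is 5823/2.
Summing gcd(|Δx|,|Δy|) over the edges gives the boundary count: gcd(15,97) + gcd(27,52) + gcd(10,47) + gcd(52,2) = 1+1+1+2 = 5.
Pick's theorem gives I = A − B/2 + 1 = 5823/2 − 5/2 + 1 = 2910, so the closed region contains I + B = 2910 + 5 = 2915 lattice points.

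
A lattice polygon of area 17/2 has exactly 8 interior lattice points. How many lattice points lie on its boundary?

3

Pick's theorem gives A = I + B/2 − 1, so B = 2(A − I + 1) = 2(17/2 − 8 + 1) = 3.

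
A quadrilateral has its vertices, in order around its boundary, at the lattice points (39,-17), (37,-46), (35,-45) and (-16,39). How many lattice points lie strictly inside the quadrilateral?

Using the shoelace formula, 2A = |(39·(-46) − 37·(-17)) + (37·(-45) − 35·(-46)) + (35·39 − (-16)·(-45)) + ((-16)·(-17) − 39·39)| = 1824, so the area is 912.
Along each edge there are gcd(|Δx|,|Δy|)+1 lattice points, so counting each shared vertex once the boundary has gcd(2,29) + gcd(2,1) + gcd(51,84) + gcd(55,56) = 1+1+3+1 = 6.
By Pick's theorem A = I + B/2 − 1, so I = 912 − 6/2 + 1 = 910.

910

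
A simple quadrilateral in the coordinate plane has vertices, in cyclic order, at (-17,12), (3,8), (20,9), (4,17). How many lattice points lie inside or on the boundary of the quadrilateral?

176

Using the shoelace formula, 2A = |((-17)·8 − 3·12) + (3·9 − 20·8) + (20·17 − 4·9) + (4·12 − (-17)·17)| = 336, so the area is 168.
Summing gcd(|Δx|,|Δy|) over the edges gives the boundary count: gcd(20,4) + gcd(17,1) + gcd(16,8) + gcd(21,5) = 4+1+8+1 = 14.
Pick's theorem gives I = A − B/2 + 1 = 168 − 14/2 + 1 = 162, so the closed region contains I + B = 162 + 14 = 176 lattice points.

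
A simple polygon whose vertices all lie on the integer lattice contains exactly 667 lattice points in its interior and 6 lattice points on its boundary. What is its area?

669

Pick's theorem states A = I + B/2 − 1, so A = 667 + 6/2 − 1 = 669.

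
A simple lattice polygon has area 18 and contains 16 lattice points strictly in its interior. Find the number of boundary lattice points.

Pick's theorem gives A = I + B/2 − 1, so B = 2(A − I + 1) = 2(18 − 16 + 1) = 6.

6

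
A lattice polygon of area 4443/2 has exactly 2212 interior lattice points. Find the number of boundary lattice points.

21

Pick's theorem gives A = I + B/2 − 1, so B = 2(A − I + 1) = 2(4443/2 − 2212 + 1) = 21.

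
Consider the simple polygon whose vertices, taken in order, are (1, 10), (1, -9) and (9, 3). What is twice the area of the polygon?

The shoelace formula gives twice the area as |[1·(-9) − 1·10] + [1·3 − 9·(-9)] + [9·10 − 1·3]| = 152, so the area is 76.

152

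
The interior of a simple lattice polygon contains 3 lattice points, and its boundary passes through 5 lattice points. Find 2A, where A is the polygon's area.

By Pick's theorem, A = I + B/2 − 1 = 3 + 5/2 − 1 = 9/2.
Hence 2A = 9.

9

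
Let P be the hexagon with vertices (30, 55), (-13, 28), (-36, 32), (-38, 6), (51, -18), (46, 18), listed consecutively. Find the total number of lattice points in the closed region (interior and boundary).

3635

Using the shoelace formula, 2A = |[30·28 − (-13)·55] + [(-13)·32 − (-36)·28] + [(-36)·6 − (-38)·32] + [(-38)·(-18) − 51·6] + [51·18 − 46·(-18)] + [46·55 − 30·18]| = 7261, so the area is 3630.5.
Along each edge there are gcd(|Δx|,|Δy|)+1 lattice points, so counting each shared vertex once the boundary has gcd(43,27) + gcd(23,4) + gcd(2,26) + gcd(89,24) + gcd(5,36) + gcd(16,37) = 1+1+2+1+1+1 = 7.
Pick's theorem gives I = A − B/2 + 1 = 3630.5 − 7/2 + 1 = 3628, so the closed region contains I + B = 3628 + 7 = 3635 lattice points.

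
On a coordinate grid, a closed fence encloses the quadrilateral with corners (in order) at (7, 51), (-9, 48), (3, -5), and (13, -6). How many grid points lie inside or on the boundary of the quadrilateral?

728

The shoelace formula gives twice the area as |(7·48 − (-9)·51) + ((-9)·(-5) − 3·48) + (3·(-6) − 13·(-5)) + (13·51 − 7·(-6))| = 1448, so the area is 724.
Summing gcd(|Δx|,|Δy|) over the edges gives the boundary count: gcd(16,3) + gcd(12,53) + gcd(10,1) + gcd(6,57) = 1+1+1+3 = 6.
Pick's theorem gives I = A − B/2 + 1 = 724 − 6/2 + 1 = 722, so the closed region contains I + B = 722 + 6 = 728 lattice points.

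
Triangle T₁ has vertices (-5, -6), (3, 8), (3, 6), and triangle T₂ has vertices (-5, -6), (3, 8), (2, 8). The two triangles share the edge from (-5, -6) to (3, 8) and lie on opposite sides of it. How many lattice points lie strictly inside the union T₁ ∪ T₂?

The union is the simple quadrilateral with vertices (-5, -6), (3, 6), (3, 8), (2, 8) in order.
By the shoelace formula, twice the signed area is |[(-5)·6 − 3·(-6)] + [3·8 − 3·6] + [3·8 − 2·8] + [2·(-6) − (-5)·8]| = 30, so the area is 15.
Along each edge there are gcd(|Δx|,|Δy|)+1 lattice points, so counting each shared vertex once the boundary has gcd(8,12) + gcd(0,2) + gcd(1,0) + gcd(7,14) = 4+2+1+7 = 14.
By Pick's theorem I = A − B/2 + 1 = 15 − 14/2 + 1 = 9.

9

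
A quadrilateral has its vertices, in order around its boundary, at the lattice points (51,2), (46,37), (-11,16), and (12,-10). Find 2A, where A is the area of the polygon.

Using the shoelace formula, 2A = |(51·37 − 46·2) + (46·16 − (-11)·37) + ((-11)·(-10) − 12·16) + (12·2 − 51·(-10))| = 3390, so the area is 1695.

3390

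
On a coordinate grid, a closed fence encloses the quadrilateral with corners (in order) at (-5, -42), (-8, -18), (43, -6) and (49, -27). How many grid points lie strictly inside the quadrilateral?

The shoelace formula gives twice the area as |[(-5)·(-18) − (-8)·(-42)] + [(-8)·(-6) − 43·(-18)] + [43·(-27) − 49·(-6)] + [49·(-42) − (-5)·(-27)]| = 2484, so the area is 1242.
The number of boundary lattice points is Σ gcd(|Δx|,|Δy|) = gcd(3,24) + gcd(51,12) + gcd(6,21) + gcd(54,15) = 3+3+3+3 = 12.
Pick's theorem gives I = A − B/2 + 1 = 1242 − 12/2 + 1 = 1237.

1237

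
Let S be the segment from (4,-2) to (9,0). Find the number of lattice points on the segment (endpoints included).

2

The number of lattice points on a segment between lattice points is gcd(|Δx|,|Δy|) + 1 = gcd(5,2) + 1 = 1 + 1 = 2.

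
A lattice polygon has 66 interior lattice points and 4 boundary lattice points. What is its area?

67

By Pick's theorem, A = I + B/2 − 1 = 66 + 4/2 − 1 = 67.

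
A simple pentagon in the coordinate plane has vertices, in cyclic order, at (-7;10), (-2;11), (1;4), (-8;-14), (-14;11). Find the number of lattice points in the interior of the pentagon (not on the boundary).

197

The shoelace formula gives twice the area as |((-7)·11 − (-2)·10) + ((-2)·4 − 1·11) + (1·(-14) − (-8)·4) + ((-8)·11 − (-14)·(-14)) + ((-14)·10 − (-7)·11)| = 405, so the area is 202.5.
The number of boundary lattice points is Σ gcd(|Δx|,|Δy|) = gcd(5,1) + gcd(3,7) + gcd(9,18) + gcd(6,25) + gcd(7,1) = 1+1+9+1+1 = 13.
By Pick's theorem A = I + B/2 − 1, so I = 202.5 − 13/2 + 1 = 197.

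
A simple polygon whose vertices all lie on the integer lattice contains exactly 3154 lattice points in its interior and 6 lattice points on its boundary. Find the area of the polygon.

3156

Pick's theorem states A = I + B/2 − 1, so A = 3154 + 6/2 − 1 = 3156.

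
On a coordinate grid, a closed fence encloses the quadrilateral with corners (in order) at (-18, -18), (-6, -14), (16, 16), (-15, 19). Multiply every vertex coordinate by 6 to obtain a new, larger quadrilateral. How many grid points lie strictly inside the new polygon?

25681

The shoelace formula gives twice the area as |((-18)·(-14) − (-6)·(-18)) + ((-6)·16 − 16·(-14)) + (16·19 − (-15)·16) + ((-15)·(-18) − (-18)·19)| = 1428, so the area is 714.
Summing gcd(|Δx|,|Δy|) over the edges gives the boundary count: gcd(12,4) + gcd(22,30) + gcd(31,3) + gcd(3,37) = 4+2+1+1 = 8.
Scaling by 6 multiplies the area by 6² = 36 (so the new area is 25704) and multiplies the boundary lattice-point count by 6, giving 48.
By Pick's theorem, the interior count of the dilated polygon is 25704 − 48/2 + 1 = 25681.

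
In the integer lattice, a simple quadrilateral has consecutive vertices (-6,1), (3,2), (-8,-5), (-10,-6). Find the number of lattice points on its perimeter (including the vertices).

4

Along each edge there are gcd(|Δx|,|Δy|)+1 lattice points, so counting each shared vertex once the boundary has gcd(9,1) + gcd(11,7) + gcd(2,1) + gcd(4,7) = 1+1+1+1 = 4.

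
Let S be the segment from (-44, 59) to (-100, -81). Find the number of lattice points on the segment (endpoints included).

The number of lattice points on a segment between lattice points is gcd(|Δx|,|Δy|) + 1 = gcd(56,140) + 1 = 28 + 1 = 29.

29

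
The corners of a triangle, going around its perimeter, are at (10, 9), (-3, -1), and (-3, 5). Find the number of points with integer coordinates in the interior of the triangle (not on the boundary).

36

Using the shoelace formula, 2A = |[10·(-1) − (-3)·9] + [(-3)·5 − (-3)·(-1)] + [(-3)·9 − 10·5]| = 78, so the area is 39.
Summing gcd(|Δx|,|Δy|) over the edges gives the boundary count: gcd(13,10) + gcd(0,6) + gcd(13,4) = 1+6+1 = 8.
By Pick's theorem A = I + B/2 − 1, so I = 39 − 8/2 + 1 = 36.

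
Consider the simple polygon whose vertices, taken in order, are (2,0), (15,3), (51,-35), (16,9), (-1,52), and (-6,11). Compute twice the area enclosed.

Using the shoelace formula, 2A = |[2·3 − 15·0] + [15·(-35) − 51·3] + [51·9 − 16·(-35)] + [16·52 − (-1)·9] + [(-1)·11 − (-6)·52] + [(-6)·0 − 2·11]| = 1467, so the area is 733.5.

1467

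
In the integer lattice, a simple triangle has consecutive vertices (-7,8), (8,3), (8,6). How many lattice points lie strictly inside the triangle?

The shoelace formula gives twice the area as |[(-7)·3 − 8·8] + [8·6 − 8·3] + [8·8 − (-7)·6]| = 45, so the area is 45/2.
The number of boundary lattice points is Σ gcd(|Δx|,|Δy|) = gcd(15,5) + gcd(0,3) + gcd(15,2) = 5+3+1 = 9.
Pick's theorem gives I = A − B/2 + 1 = 45/2 − 9/2 + 1 = 19.

19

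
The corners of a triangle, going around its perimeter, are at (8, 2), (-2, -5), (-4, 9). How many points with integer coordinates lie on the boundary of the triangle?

The number of boundary lattice points is Σ gcd(|Δx|,|Δy|) = gcd(10,7) + gcd(2,14) + gcd(12,7) = 1+2+1 = 4.

4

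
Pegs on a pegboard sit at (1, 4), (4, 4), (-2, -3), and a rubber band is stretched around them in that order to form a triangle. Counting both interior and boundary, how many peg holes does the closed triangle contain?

14

The shoelace formula gives twice the area as |[1·4 − 4·4] + [4·(-3) − (-2)·4] + [(-2)·4 − 1·(-3)]| = 21, so the area is 10.5.
Summing gcd(|Δx|,|Δy|) over the edges gives the boundary count: gcd(3,0) + gcd(6,7) + gcd(3,7) = 3+1+1 = 5.
Pick's theorem gives I = A − B/2 + 1 = 10.5 − 5/2 + 1 = 9, so the closed region contains I + B = 9 + 5 = 14 lattice points.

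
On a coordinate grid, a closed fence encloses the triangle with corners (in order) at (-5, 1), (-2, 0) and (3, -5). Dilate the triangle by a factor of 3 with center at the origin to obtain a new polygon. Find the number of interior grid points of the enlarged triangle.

The shoelace formula gives twice the area as |[(-5)·0 − (-2)·1] + [(-2)·(-5) − 3·0] + [3·1 − (-5)·(-5)]| = 10, so the area is 5.
The number of boundary lattice points is Σ gcd(|Δx|,|Δy|) = gcd(3,1) + gcd(5,5) + gcd(8,6) = 1+5+2 = 8.
Scaling by 3 multiplies the area by 3² = 9 (so the new area is 45) and multiplies the boundary lattice-point count by 3, giving 24.
By Pick's theorem, the interior count of the dilated polygon is 45 − 24/2 + 1 = 34.

34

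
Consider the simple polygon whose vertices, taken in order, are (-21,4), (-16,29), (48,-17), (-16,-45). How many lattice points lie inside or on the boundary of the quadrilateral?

2560

By the shoelace formula, twice the signed area is |[(-21)·29 − (-16)·4] + [(-16)·(-17) − 48·29] + [48·(-45) − (-16)·(-17)] + [(-16)·4 − (-21)·(-45)]| = 5106, so the area is 2553.
Summing gcd(|Δx|,|Δy|) over the edges gives the boundary count: gcd(5,25) + gcd(64,46) + gcd(64,28) + gcd(5,49) = 5+2+4+1 = 12.
Pick's theorem gives I = A − B/2 + 1 = 2553 − 12/2 + 1 = 2548, so the closed region contains I + B = 2548 + 12 = 2560 lattice points.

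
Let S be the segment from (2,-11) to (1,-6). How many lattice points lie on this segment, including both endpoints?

The number of lattice points on a segment between lattice points is gcd(|Δx|,|Δy|) + 1 = gcd(1,5) + 1 = 1 + 1 = 2.

2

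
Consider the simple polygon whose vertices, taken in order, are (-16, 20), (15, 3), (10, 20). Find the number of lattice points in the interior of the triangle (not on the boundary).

Using the shoelace formula, 2A = |((-16)·3 − 15·20) + (15·20 − 10·3) + (10·20 − (-16)·20)| = 442, so the area is 221.
Summing gcd(|Δx|,|Δy|) over the edges gives the boundary count: gcd(31,17) + gcd(5,17) + gcd(26,0) = 1+1+26 = 28.
Pick's theorem gives I = A − B/2 + 1 = 221 − 28/2 + 1 = 208.

208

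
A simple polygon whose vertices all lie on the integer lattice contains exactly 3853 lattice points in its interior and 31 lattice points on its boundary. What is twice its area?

By Pick's theorem, A = I + B/2 − 1 = 3853 + 31/2 − 1 = 7735/2.
Hence 2A = 7735.

7735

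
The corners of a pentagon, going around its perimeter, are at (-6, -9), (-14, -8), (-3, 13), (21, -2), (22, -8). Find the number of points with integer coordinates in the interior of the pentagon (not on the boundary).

458

The shoelace formula gives twice the area as |((-6)·(-8) − (-14)·(-9)) + ((-14)·13 − (-3)·(-8)) + ((-3)·(-2) − 21·13) + (21·(-8) − 22·(-2)) + (22·(-9) − (-6)·(-8))| = 921, so the area is 460.5.
Along each edge there are gcd(|Δx|,|Δy|)+1 lattice points, so counting each shared vertex once the boundary has gcd(8,1) + gcd(11,21) + gcd(24,15) + gcd(1,6) + gcd(28,1) = 1+1+3+1+1 = 7.
Pick's theorem gives I = A − B/2 + 1 = 460.5 − 7/2 + 1 = 458.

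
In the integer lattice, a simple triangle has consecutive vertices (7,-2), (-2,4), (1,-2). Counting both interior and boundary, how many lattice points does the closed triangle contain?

Using the shoelace formula, 2A = |(7·4 − (-2)·(-2)) + ((-2)·(-2) − 1·4) + (1·(-2) − 7·(-2))| = 36, so the area is 18.
Summing gcd(|Δx|,|Δy|) over the edges gives the boundary count: gcd(9,6) + gcd(3,6) + gcd(6,0) = 3+3+6 = 12.
Pick's theorem gives I = A − B/2 + 1 = 18 − 12/2 + 1 = 13, so the closed region contains I + B = 13 + 12 = 25 lattice points.

25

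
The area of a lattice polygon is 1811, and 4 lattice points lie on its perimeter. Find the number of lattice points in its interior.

1810

Pick's theorem A = I + B/2 − 1 rearranges to I = A − B/2 + 1 = 1811 − 4/2 + 1 = 1810.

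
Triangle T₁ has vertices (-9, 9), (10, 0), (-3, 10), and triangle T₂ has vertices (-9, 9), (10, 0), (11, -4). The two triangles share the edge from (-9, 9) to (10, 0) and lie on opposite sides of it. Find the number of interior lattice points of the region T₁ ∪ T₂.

The union is the simple quadrilateral with vertices (-9, 9), (-3, 10), (10, 0), (11, -4) in order.
Using the shoelace formula, 2A = |[(-9)·10 − (-3)·9] + [(-3)·0 − 10·10] + [10·(-4) − 11·0] + [11·9 − (-9)·(-4)]| = 140, so the area is 70.
Summing gcd(|Δx|,|Δy|) over the edges gives the boundary count: gcd(6,1) + gcd(13,10) + gcd(1,4) + gcd(20,13) = 1+1+1+1 = 4.
By Pick's theorem I = A − B/2 + 1 = 70 − 4/2 + 1 = 69.

69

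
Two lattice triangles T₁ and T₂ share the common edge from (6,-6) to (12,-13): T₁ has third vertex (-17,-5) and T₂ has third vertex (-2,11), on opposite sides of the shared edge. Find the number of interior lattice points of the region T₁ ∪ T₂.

The union is the simple quadrilateral with vertices (6,-6), (-17,-5), (12,-13), (-2,11) in order.
Using the shoelace formula, 2A = |[6·(-5) − (-17)·(-6)] + [(-17)·(-13) − 12·(-5)] + [12·11 − (-2)·(-13)] + [(-2)·(-6) − 6·11]| = 201, so the area is 100.5.
Along each edge there are gcd(|Δx|,|Δy|)+1 lattice points, so counting each shared vertex once the boundary has gcd(23,1) + gcd(29,8) + gcd(14,24) + gcd(8,17) = 1+1+2+1 = 5.
By Pick's theorem I = A − B/2 + 1 = 100.5 − 5/2 + 1 = 99.

99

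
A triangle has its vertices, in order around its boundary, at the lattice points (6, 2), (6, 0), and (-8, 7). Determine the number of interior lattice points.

10

Using the shoelace formula, 2A = |(6·0 − 6·2) + (6·7 − (-8)·0) + ((-8)·2 − 6·7)| = 28, so the area is 14.
Along each edge there are gcd(|Δx|,|Δy|)+1 lattice points, so counting each shared vertex once the boundary has gcd(0,2) + gcd(14,7) + gcd(14,5) = 2+7+1 = 10.
Pick's theorem gives I = A − B/2 + 1 = 14 − 10/2 + 1 = 10.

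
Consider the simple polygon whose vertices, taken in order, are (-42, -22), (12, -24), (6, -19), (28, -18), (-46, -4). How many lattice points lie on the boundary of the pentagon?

Along each edge there are gcd(|Δx|,|Δy|)+1 lattice points, so counting each shared vertex once the boundary has gcd(54,2) + gcd(6,5) + gcd(22,1) + gcd(74,14) + gcd(4,18) = 2+1+1+2+2 = 8.

8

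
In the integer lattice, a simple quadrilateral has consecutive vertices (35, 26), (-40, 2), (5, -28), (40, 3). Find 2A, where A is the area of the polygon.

4290

The shoelace formula gives twice the area as |[35·2 − (-40)·26] + [(-40)·(-28) − 5·2] + [5·3 − 40·(-28)] + [40·26 − 35·3]| = 4290, so the area is 2145.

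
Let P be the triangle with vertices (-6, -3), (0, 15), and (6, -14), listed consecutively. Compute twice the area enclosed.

282

By the shoelace formula, twice the signed area is |[(-6)·15 − 0·(-3)] + [0·(-14) − 6·15] + [6·(-3) − (-6)·(-14)]| = 282, so the area is 141.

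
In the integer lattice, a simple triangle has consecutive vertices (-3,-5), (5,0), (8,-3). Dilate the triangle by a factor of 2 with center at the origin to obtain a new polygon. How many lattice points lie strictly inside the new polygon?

By the shoelace formula, twice the signed area is |[(-3)·0 − 5·(-5)] + [5·(-3) − 8·0] + [8·(-5) − (-3)·(-3)]| = 39, so the area is 39/2.
Along each edge there are gcd(|Δx|,|Δy|)+1 lattice points, so counting each shared vertex once the boundary has gcd(8,5) + gcd(3,3) + gcd(11,2) = 1+3+1 = 5.
Scaling by 2 multiplies the area by 2² = 4 (so the new area is 78) and multiplies the boundary lattice-point count by 2, giving 10.
By Pick's theorem, the interior count of the dilated polygon is 78 − 10/2 + 1 = 74.

74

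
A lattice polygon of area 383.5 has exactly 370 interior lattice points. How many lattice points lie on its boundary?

Pick's theorem gives A = I + B/2 − 1, so B = 2(A − I + 1) = 2(383.5 − 370 + 1) = 29.

29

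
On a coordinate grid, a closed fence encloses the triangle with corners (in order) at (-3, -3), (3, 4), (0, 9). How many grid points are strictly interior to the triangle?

24

The shoelace formula gives twice the area as |((-3)·4 − 3·(-3)) + (3·9 − 0·4) + (0·(-3) − (-3)·9)| = 51, so the area is 25.5.
The number of boundary lattice points is Σ gcd(|Δx|,|Δy|) = gcd(6,7) + gcd(3,5) + gcd(3,12) = 1+1+3 = 5.
Pick's theorem gives I = A − B/2 + 1 = 25.5 − 5/2 + 1 = 24.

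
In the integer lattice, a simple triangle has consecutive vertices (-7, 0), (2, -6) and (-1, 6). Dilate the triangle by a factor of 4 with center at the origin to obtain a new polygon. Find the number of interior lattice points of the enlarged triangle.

697

Using the shoelace formula, 2A = |((-7)·(-6) − 2·0) + (2·6 − (-1)·(-6)) + ((-1)·0 − (-7)·6)| = 90, so the area is 45.
Summing gcd(|Δx|,|Δy|) over the edges gives the boundary count: gcd(9,6) + gcd(3,12) + gcd(6,6) = 3+3+6 = 12.
Scaling by 4 multiplies the area by 4² = 16 (so the new area is 720) and multiplies the boundary lattice-point count by 4, giving 48.
By Pick's theorem, the interior count of the dilated polygon is 720 − 48/2 + 1 = 697.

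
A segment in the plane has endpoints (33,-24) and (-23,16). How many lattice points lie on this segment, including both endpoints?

The number of lattice points on a segment between lattice points is gcd(|Δx|,|Δy|) + 1 = gcd(56,40) + 1 = 8 + 1 = 9.

9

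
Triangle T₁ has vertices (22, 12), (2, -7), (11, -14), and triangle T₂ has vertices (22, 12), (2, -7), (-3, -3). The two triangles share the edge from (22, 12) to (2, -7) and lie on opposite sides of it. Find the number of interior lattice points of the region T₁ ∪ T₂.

240

The union is the simple quadrilateral with vertices (22, 12), (11, -14), (2, -7), (-3, -3) in order.
Using the shoelace formula, 2A = |(22·(-14) − 11·12) + (11·(-7) − 2·(-14)) + (2·(-3) − (-3)·(-7)) + ((-3)·12 − 22·(-3))| = 486, so the area is 243.
The number of boundary lattice points is Σ gcd(|Δx|,|Δy|) = gcd(11,26) + gcd(9,7) + gcd(5,4) + gcd(25,15) = 1+1+1+5 = 8.
By Pick's theorem I = A − B/2 + 1 = 243 − 8/2 + 1 = 240.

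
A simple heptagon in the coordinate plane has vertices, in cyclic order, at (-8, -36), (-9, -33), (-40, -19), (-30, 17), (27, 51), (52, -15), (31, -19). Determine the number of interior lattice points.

Using the shoelace formula, 2A = |[(-8)·(-33) − (-9)·(-36)] + [(-9)·(-19) − (-40)·(-33)] + [(-40)·17 − (-30)·(-19)] + [(-30)·51 − 27·17] + [27·(-15) − 52·51] + [52·(-19) − 31·(-15)] + [31·(-36) − (-8)·(-19)]| = 9296, so the area is 4648.
Summing gcd(|Δx|,|Δy|) over the edges gives the boundary count: gcd(1,3) + gcd(31,14) + gcd(10,36) + gcd(57,34) + gcd(25,66) + gcd(21,4) + gcd(39,17) = 1+1+2+1+1+1+1 = 8.
Pick's theorem gives I = A − B/2 + 1 = 4648 − 8/2 + 1 = 4645.

4645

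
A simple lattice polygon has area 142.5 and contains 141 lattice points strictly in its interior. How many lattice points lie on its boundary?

Pick's theorem gives A = I + B/2 − 1, so B = 2(A − I + 1) = 2(142.5 − 141 + 1) = 5.

5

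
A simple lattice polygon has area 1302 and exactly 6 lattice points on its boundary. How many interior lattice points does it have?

Pick's theorem A = I + B/2 − 1 rearranges to I = A − B/2 + 1 = 1302 − 6/2 + 1 = 1300.

1300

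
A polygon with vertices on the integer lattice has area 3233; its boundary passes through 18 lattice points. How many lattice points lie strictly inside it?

From Pick's theorem, I = A − B/2 + 1 = 3233 − 18/2 + 1 = 3225.

3225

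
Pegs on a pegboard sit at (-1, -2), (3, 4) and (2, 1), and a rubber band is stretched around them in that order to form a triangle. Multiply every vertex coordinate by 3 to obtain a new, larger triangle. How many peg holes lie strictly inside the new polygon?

Using the shoelace formula, 2A = |((-1)·4 − 3·(-2)) + (3·1 − 2·4) + (2·(-2) − (-1)·1)| = 6, so the area is 3.
Along each edge there are gcd(|Δx|,|Δy|)+1 lattice points, so counting each shared vertex once the boundary has gcd(4,6) + gcd(1,3) + gcd(3,3) = 2+1+3 = 6.
Scaling by 3 multiplies the area by 3² = 9 (so the new area is 27) and multiplies the boundary lattice-point count by 3, giving 18.
By Pick's theorem, the interior count of the dilated polygon is 27 − 18/2 + 1 = 19.

19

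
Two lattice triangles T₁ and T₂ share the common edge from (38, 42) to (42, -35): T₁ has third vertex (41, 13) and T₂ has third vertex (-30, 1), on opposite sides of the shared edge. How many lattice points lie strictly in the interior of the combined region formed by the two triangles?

The union is the simple quadrilateral with vertices (38, 42), (41, 13), (42, -35), (-30, 1) in order.
The shoelace formula gives twice the area as |[38·13 − 41·42] + [41·(-35) − 42·13] + [42·1 − (-30)·(-35)] + [(-30)·42 − 38·1]| = 5515, so the area is 5515/2.
Along each edge there are gcd(|Δx|,|Δy|)+1 lattice points, so counting each shared vertex once the boundary has gcd(3,29) + gcd(1,48) + gcd(72,36) + gcd(68,41) = 1+1+36+1 = 39.
By Pick's theorem I = A − B/2 + 1 = 5515/2 − 39/2 + 1 = 2739.

2739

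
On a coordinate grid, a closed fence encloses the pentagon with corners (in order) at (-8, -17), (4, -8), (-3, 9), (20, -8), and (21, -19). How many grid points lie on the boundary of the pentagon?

7

The number of boundary lattice points is Σ gcd(|Δx|,|Δy|) = gcd(12,9) + gcd(7,17) + gcd(23,17) + gcd(1,11) + gcd(29,2) = 3+1+1+1+1 = 7.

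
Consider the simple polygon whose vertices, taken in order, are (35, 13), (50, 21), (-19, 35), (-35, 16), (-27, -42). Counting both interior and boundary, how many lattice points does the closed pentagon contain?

3092

Using the shoelace formula, 2A = |[35·21 − 50·13] + [50·35 − (-19)·21] + [(-19)·16 − (-35)·35] + [(-35)·(-42) − (-27)·16] + [(-27)·13 − 35·(-42)]| = 6176, so the area is 3088.
Along each edge there are gcd(|Δx|,|Δy|)+1 lattice points, so counting each shared vertex once the boundary has gcd(15,8) + gcd(69,14) + gcd(16,19) + gcd(8,58) + gcd(62,55) = 1+1+1+2+1 = 6.
Pick's theorem gives I = A − B/2 + 1 = 3088 − 6/2 + 1 = 3086, so the closed region contains I + B = 3086 + 6 = 3092 lattice points.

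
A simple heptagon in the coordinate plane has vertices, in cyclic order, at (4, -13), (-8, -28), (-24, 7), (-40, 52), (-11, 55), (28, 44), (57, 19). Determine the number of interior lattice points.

4175

By the shoelace formula, twice the signed area is |(4·(-28) − (-8)·(-13)) + ((-8)·7 − (-24)·(-28)) + ((-24)·52 − (-40)·7) + ((-40)·55 − (-11)·52) + ((-11)·44 − 28·55) + (28·19 − 57·44) + (57·(-13) − 4·19)| = 8357, so the area is 4178.5.
Along each edge there are gcd(|Δx|,|Δy|)+1 lattice points, so counting each shared vertex once the boundary has gcd(12,15) + gcd(16,35) + gcd(16,45) + gcd(29,3) + gcd(39,11) + gcd(29,25) + gcd(53,32) = 3+1+1+1+1+1+1 = 9.
By Pick's theorem A = I + B/2 − 1, so I = 4178.5 − 9/2 + 1 = 4175.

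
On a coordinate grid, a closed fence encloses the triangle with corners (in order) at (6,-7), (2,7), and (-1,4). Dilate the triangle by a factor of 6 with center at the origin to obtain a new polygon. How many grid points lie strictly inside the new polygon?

955

By the shoelace formula, twice the signed area is |[6·7 − 2·(-7)] + [2·4 − (-1)·7] + [(-1)·(-7) − 6·4]| = 54, so the area is 27.
Summing gcd(|Δx|,|Δy|) over the edges gives the boundary count: gcd(4,14) + gcd(3,3) + gcd(7,11) = 2+3+1 = 6.
Scaling by 6 multiplies the area by 6² = 36 (so the new area is 972) and multiplies the boundary lattice-point count by 6, giving 36.
By Pick's theorem, the interior count of the dilated polygon is 972 − 36/2 + 1 = 955.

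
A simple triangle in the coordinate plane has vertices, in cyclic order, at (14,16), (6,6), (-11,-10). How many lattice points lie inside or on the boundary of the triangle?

The shoelace formula gives twice the area as |(14·6 − 6·16) + (6·(-10) − (-11)·6) + ((-11)·16 − 14·(-10))| = 42, so the area is 21.
Along each edge there are gcd(|Δx|,|Δy|)+1 lattice points, so counting each shared vertex once the boundary has gcd(8,10) + gcd(17,16) + gcd(25,26) = 2+1+1 = 4.
Pick's theorem gives I = A − B/2 + 1 = 21 − 4/2 + 1 = 20, so the closed region contains I + B = 20 + 4 = 24 lattice points.

24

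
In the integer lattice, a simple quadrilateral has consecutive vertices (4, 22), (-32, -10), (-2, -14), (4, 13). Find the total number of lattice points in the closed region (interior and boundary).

589

The shoelace formula gives twice the area as |(4·(-10) − (-32)·22) + ((-32)·(-14) − (-2)·(-10)) + ((-2)·13 − 4·(-14)) + (4·22 − 4·13)| = 1158, so the area is 579.
Along each edge there are gcd(|Δx|,|Δy|)+1 lattice points, so counting each shared vertex once the boundary has gcd(36,32) + gcd(30,4) + gcd(6,27) + gcd(0,9) = 4+2+3+9 = 18.
Pick's theorem gives I = A − B/2 + 1 = 579 − 18/2 + 1 = 571, so the closed region contains I + B = 571 + 18 = 589 lattice points.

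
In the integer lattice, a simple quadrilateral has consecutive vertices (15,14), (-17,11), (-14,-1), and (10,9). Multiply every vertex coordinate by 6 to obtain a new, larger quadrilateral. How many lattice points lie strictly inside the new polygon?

By the shoelace formula, twice the signed area is |(15·11 − (-17)·14) + ((-17)·(-1) − (-14)·11) + ((-14)·9 − 10·(-1)) + (10·14 − 15·9)| = 463, so the area is 231.5.
Along each edge there are gcd(|Δx|,|Δy|)+1 lattice points, so counting each shared vertex once the boundary has gcd(32,3) + gcd(3,12) + gcd(24,10) + gcd(5,5) = 1+3+2+5 = 11.
Scaling by 6 multiplies the area by 6² = 36 (so the new area is 8334) and multiplies the boundary lattice-point count by 6, giving 66.
By Pick's theorem, the interior count of the dilated polygon is 8334 − 66/2 + 1 = 8302.

8302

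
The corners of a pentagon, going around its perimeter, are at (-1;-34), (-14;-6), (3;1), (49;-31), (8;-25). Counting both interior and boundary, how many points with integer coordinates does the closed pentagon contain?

949

By the shoelace formula, twice the signed area is |[(-1)·(-6) − (-14)·(-34)] + [(-14)·1 − 3·(-6)] + [3·(-31) − 49·1] + [49·(-25) − 8·(-31)] + [8·(-34) − (-1)·(-25)]| = 1882, so the area is 941.
The number of boundary lattice points is Σ gcd(|Δx|,|Δy|) = gcd(13,28) + gcd(17,7) + gcd(46,32) + gcd(41,6) + gcd(9,9) = 1+1+2+1+9 = 14.
Pick's theorem gives I = A − B/2 + 1 = 941 − 14/2 + 1 = 935, so the closed region contains I + B = 935 + 14 = 949 lattice points.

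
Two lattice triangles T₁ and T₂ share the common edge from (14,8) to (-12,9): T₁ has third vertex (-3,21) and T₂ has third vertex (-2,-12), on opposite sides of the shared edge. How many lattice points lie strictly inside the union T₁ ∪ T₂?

425

The union is the simple quadrilateral with vertices (14,8), (-3,21), (-12,9), (-2,-12) in order.
The shoelace formula gives twice the area as |[14·21 − (-3)·8] + [(-3)·9 − (-12)·21] + [(-12)·(-12) − (-2)·9] + [(-2)·8 − 14·(-12)]| = 857, so the area is 428.5.
Summing gcd(|Δx|,|Δy|) over the edges gives the boundary count: gcd(17,13) + gcd(9,12) + gcd(10,21) + gcd(16,20) = 1+3+1+4 = 9.
By Pick's theorem I = A − B/2 + 1 = 428.5 − 9/2 + 1 = 425.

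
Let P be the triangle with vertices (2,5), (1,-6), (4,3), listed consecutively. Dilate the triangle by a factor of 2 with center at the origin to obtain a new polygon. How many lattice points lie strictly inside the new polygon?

Using the shoelace formula, 2A = |[2·(-6) − 1·5] + [1·3 − 4·(-6)] + [4·5 − 2·3]| = 24, so the area is 12.
Along each edge there are gcd(|Δx|,|Δy|)+1 lattice points, so counting each shared vertex once the boundary has gcd(1,11) + gcd(3,9) + gcd(2,2) = 1+3+2 = 6.
Scaling by 2 multiplies the area by 2² = 4 (so the new area is 48) and multiplies the boundary lattice-point count by 2, giving 12.
By Pick's theorem, the interior count of the dilated polygon is 48 − 12/2 + 1 = 43.

43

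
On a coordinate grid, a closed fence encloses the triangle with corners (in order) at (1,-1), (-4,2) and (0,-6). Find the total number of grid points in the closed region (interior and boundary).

By the shoelace formula, twice the signed area is |(1·2 − (-4)·(-1)) + ((-4)·(-6) − 0·2) + (0·(-1) − 1·(-6))| = 28, so the area is 14.
The number of boundary lattice points is Σ gcd(|Δx|,|Δy|) = gcd(5,3) + gcd(4,8) + gcd(1,5) = 1+4+1 = 6.
Pick's theorem gives I = A − B/2 + 1 = 14 − 6/2 + 1 = 12, so the closed region contains I + B = 12 + 6 = 18 lattice points.

18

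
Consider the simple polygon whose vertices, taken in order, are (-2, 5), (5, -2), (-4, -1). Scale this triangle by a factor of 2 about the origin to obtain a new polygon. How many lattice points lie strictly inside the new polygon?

103

Using the shoelace formula, 2A = |((-2)·(-2) − 5·5) + (5·(-1) − (-4)·(-2)) + ((-4)·5 − (-2)·(-1))| = 56, so the area is 28.
Summing gcd(|Δx|,|Δy|) over the edges gives the boundary count: gcd(7,7) + gcd(9,1) + gcd(2,6) = 7+1+2 = 10.
Scaling by 2 multiplies the area by 2² = 4 (so the new area is 112) and multiplies the boundary lattice-point count by 2, giving 20.
By Pick's theorem, the interior count of the dilated polygon is 112 − 20/2 + 1 = 103.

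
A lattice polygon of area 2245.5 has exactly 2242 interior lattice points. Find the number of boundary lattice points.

Pick's theorem gives A = I + B/2 − 1, so B = 2(A − I + 1) = 2(2245.5 − 2242 + 1) = 9.

9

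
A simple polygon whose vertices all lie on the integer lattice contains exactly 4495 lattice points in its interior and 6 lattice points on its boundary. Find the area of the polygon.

By Pick's theorem, A = I + B/2 − 1 = 4495 + 6/2 − 1 = 4497.

4497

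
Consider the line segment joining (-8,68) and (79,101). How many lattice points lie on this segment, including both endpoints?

The number of lattice points on a segment between lattice points is gcd(|Δx|,|Δy|) + 1 = gcd(87,33) + 1 = 3 + 1 = 4.

4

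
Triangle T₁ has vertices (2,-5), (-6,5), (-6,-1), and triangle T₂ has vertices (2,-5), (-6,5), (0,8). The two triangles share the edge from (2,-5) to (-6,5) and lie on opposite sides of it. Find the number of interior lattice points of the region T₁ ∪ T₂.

60

The union is the simple quadrilateral with vertices (2,-5), (-6,-1), (-6,5), (0,8) in order.
Using the shoelace formula, 2A = |[2·(-1) − (-6)·(-5)] + [(-6)·5 − (-6)·(-1)] + [(-6)·8 − 0·5] + [0·(-5) − 2·8]| = 132, so the area is 66.
Along each edge there are gcd(|Δx|,|Δy|)+1 lattice points, so counting each shared vertex once the boundary has gcd(8,4) + gcd(0,6) + gcd(6,3) + gcd(2,13) = 4+6+3+1 = 14.
By Pick's theorem I = A − B/2 + 1 = 66 − 14/2 + 1 = 60.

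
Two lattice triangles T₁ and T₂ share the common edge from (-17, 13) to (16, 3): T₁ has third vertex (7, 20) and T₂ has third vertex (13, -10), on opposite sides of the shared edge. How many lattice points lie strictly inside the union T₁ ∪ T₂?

The union is the simple quadrilateral with vertices (-17, 13), (7, 20), (16, 3), (13, -10) in order.
By the shoelace formula, twice the signed area is |((-17)·20 − 7·13) + (7·3 − 16·20) + (16·(-10) − 13·3) + (13·13 − (-17)·(-10))| = 930, so the area is 465.
Summing gcd(|Δx|,|Δy|) over the edges gives the boundary count: gcd(24,7) + gcd(9,17) + gcd(3,13) + gcd(30,23) = 1+1+1+1 = 4.
By Pick's theorem I = A − B/2 + 1 = 465 − 4/2 + 1 = 464.

464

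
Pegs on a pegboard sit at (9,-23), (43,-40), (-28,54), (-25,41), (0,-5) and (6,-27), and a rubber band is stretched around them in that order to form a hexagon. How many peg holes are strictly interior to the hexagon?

1136

By the shoelace formula, twice the signed area is |(9·(-40) − 43·(-23)) + (43·54 − (-28)·(-40)) + ((-28)·41 − (-25)·54) + ((-25)·(-5) − 0·41) + (0·(-27) − 6·(-5)) + (6·(-23) − 9·(-27))| = 2293, so the area is 2293/2.
Along each edge there are gcd(|Δx|,|Δy|)+1 lattice points, so counting each shared vertex once the boundary has gcd(34,17) + gcd(71,94) + gcd(3,13) + gcd(25,46) + gcd(6,22) + gcd(3,4) = 17+1+1+1+2+1 = 23.
By Pick's theorem A = I + B/2 − 1, so I = 2293/2 − 23/2 + 1 = 1136.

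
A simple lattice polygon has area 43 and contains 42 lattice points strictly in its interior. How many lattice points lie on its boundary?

Pick's theorem gives A = I + B/2 − 1, so B = 2(A − I + 1) = 2(43 − 42 + 1) = 4.

4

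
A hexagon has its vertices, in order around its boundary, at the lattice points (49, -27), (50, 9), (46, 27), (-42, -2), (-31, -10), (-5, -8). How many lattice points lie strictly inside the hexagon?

2423

The shoelace formula gives twice the area as |[49·9 − 50·(-27)] + [50·27 − 46·9] + [46·(-2) − (-42)·27] + [(-42)·(-10) − (-31)·(-2)] + [(-31)·(-8) − (-5)·(-10)] + [(-5)·(-27) − 49·(-8)]| = 4852, so the area is 2426.
Along each edge there are gcd(|Δx|,|Δy|)+1 lattice points, so counting each shared vertex once the boundary has gcd(1,36) + gcd(4,18) + gcd(88,29) + gcd(11,8) + gcd(26,2) + gcd(54,19) = 1+2+1+1+2+1 = 8.
Pick's theorem gives I = A − B/2 + 1 = 2426 − 8/2 + 1 = 2423.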